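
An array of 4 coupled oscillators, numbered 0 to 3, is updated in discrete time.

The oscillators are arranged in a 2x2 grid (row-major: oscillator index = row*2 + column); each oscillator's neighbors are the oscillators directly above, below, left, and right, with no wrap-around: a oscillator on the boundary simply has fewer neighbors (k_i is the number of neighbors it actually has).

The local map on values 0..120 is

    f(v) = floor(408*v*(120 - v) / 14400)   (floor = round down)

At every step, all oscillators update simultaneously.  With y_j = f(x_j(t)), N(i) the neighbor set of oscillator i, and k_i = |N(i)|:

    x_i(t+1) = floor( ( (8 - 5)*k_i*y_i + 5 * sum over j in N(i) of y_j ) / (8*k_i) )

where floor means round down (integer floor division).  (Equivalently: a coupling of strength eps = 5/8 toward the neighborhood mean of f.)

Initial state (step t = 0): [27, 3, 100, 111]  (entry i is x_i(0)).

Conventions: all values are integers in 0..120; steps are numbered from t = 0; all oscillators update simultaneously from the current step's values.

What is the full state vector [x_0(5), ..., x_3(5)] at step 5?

Answer: [73, 74, 74, 75]

Derivation:
t=0: [27, 3, 100, 111]
t=1: [46, 34, 51, 30]
t=2: [92, 84, 90, 85]
t=3: [77, 80, 77, 81]
t=4: [92, 90, 91, 90]
t=5: [73, 74, 74, 75]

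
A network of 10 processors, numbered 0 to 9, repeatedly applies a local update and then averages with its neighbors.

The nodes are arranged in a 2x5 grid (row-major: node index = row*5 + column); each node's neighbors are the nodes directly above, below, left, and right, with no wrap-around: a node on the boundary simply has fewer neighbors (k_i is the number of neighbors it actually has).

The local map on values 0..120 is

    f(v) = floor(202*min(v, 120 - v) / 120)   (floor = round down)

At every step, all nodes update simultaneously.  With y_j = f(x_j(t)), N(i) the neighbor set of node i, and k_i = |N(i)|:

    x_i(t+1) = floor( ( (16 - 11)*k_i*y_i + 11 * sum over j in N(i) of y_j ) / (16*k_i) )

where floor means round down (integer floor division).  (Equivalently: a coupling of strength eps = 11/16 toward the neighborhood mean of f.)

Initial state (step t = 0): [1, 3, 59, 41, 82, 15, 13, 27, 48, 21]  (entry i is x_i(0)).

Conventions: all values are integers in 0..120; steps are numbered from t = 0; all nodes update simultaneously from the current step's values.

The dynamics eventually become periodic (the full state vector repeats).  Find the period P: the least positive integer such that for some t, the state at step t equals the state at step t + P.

Simulating step by step:
t=0: [1, 3, 59, 41, 82, 15, 13, 27, 48, 21]
t=1: [10, 29, 58, 77, 55, 15, 23, 59, 59, 60]
t=2: [30, 49, 80, 88, 88, 26, 51, 84, 93, 97]
t=3: [58, 71, 65, 54, 47, 59, 68, 63, 48, 45]
t=4: [92, 88, 89, 85, 81, 94, 90, 89, 84, 78]
t=5: [47, 50, 53, 58, 64, 46, 49, 53, 60, 64]
t=6: [80, 83, 89, 95, 95, 79, 82, 90, 95, 96]
t=7: [65, 61, 51, 44, 41, 66, 61, 51, 43, 41]
t=8: [93, 94, 85, 74, 70, 93, 93, 85, 74, 70]
t=9: [44, 47, 58, 74, 81, 45, 47, 59, 74, 81]
t=10: [76, 81, 88, 78, 69, 76, 82, 88, 79, 69]
t=11: [70, 63, 59, 69, 79, 70, 63, 58, 69, 79]
t=12: [87, 93, 94, 84, 74, 87, 92, 94, 84, 74]
t=13: [51, 47, 47, 60, 71, 52, 47, 47, 60, 71]
t=14: [83, 80, 84, 91, 88, 83, 80, 84, 91, 88]
t=15: [63, 64, 58, 51, 51, 63, 64, 58, 51, 51]
t=16: [94, 94, 93, 87, 85, 94, 94, 93, 87, 85]
t=17: [43, 43, 46, 53, 56, 43, 43, 46, 53, 56]
t=18: [72, 73, 78, 87, 92, 72, 73, 78, 87, 92]
t=19: [79, 77, 68, 56, 49, 79, 77, 68, 56, 49]
t=20: [70, 74, 85, 89, 86, 70, 74, 85, 89, 86]
t=21: [81, 74, 60, 54, 55, 81, 74, 60, 54, 55]
t=22: [69, 79, 92, 92, 91, 69, 79, 92, 92, 91]
t=23: [79, 67, 52, 47, 47, 79, 67, 52, 47, 47]
t=24: [75, 83, 85, 80, 79, 75, 83, 85, 80, 79]
t=25: [70, 64, 60, 65, 68, 70, 64, 60, 65, 68]
t=26: [87, 93, 97, 92, 88, 87, 93, 97, 92, 88]
t=27: [51, 45, 41, 46, 50, 51, 45, 41, 46, 50]
t=28: [81, 75, 72, 76, 81, 81, 75, 72, 76, 81]
t=29: [68, 73, 77, 73, 68, 68, 73, 77, 73, 68]
t=30: [84, 79, 75, 79, 84, 84, 79, 75, 79, 84]
t=31: [63, 68, 72, 68, 63, 63, 68, 72, 68, 63]
t=32: [92, 87, 83, 87, 92, 92, 87, 83, 87, 92]
t=33: [49, 54, 58, 54, 49, 49, 54, 58, 54, 49]
t=34: [84, 89, 93, 89, 84, 84, 89, 93, 89, 84]
t=35: [57, 52, 48, 52, 57, 57, 52, 48, 52, 57]
t=36: [92, 87, 83, 87, 92, 92, 87, 83, 87, 92]

Answer: 4
Key observation: The state at step 32, [92, 87, 83, 87, 92, 92, 87, 83, 87, 92], reappears at step 36 — and no state repeats earlier — so the cycle the system enters has period 4.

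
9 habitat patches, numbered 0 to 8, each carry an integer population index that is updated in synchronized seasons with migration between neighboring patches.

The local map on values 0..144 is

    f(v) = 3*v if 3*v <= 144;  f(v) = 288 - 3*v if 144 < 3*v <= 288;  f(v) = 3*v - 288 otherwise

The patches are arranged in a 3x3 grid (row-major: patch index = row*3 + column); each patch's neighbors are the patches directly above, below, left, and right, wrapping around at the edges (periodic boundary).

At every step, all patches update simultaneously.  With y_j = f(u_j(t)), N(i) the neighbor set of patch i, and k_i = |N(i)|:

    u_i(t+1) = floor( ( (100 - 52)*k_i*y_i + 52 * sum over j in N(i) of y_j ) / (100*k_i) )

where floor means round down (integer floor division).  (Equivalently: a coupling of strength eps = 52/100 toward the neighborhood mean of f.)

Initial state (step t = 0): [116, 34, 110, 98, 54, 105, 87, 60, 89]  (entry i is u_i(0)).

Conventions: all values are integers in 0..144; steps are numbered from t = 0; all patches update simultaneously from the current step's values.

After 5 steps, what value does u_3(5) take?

Simulating step by step:
t=0: [116, 34, 110, 98, 54, 105, 87, 60, 89]
t=1: [51, 92, 47, 34, 92, 38, 38, 87, 36]
t=2: [112, 46, 115, 97, 38, 101, 103, 44, 103]
t=3: [51, 111, 56, 27, 92, 32, 36, 101, 39]
t=4: [110, 58, 108, 84, 36, 88, 97, 43, 100]
t=5: [44, 95, 42, 40, 91, 36, 29, 92, 30]

Answer: u_3(5) = 40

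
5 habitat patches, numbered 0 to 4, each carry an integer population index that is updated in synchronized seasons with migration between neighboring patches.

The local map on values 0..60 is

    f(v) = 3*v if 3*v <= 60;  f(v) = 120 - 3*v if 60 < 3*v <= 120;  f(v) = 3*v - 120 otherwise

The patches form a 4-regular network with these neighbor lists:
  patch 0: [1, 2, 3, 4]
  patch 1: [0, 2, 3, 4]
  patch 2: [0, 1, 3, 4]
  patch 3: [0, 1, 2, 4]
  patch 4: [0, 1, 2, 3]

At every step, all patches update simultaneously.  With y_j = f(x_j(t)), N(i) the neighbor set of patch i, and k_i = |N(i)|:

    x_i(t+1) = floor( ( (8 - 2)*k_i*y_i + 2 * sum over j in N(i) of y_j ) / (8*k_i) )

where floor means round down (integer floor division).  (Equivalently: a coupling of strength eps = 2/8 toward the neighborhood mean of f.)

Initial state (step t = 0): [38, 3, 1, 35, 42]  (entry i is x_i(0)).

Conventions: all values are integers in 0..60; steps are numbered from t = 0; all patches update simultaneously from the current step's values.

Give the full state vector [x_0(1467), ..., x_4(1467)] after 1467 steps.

Answer: [29, 41, 29, 41, 29]
Key observation: The state at step 15, [29, 41, 29, 41, 29], reappears at step 18: the system is in a cycle of period 3 from step 15 on.  Therefore the state at step 1467 equals the state at step 15 + ((1467 - 15) mod 3) = 15, which is [29, 41, 29, 41, 29].

Derivation:
t=0: [38, 3, 1, 35, 42]
t=1: [6, 8, 4, 12, 6]
t=2: [19, 23, 15, 31, 19]
t=3: [54, 49, 45, 33, 54]
t=4: [38, 27, 19, 23, 38]
t=5: [14, 36, 49, 45, 14]
t=6: [37, 16, 27, 18, 37]
t=7: [16, 42, 36, 47, 16]
t=8: [41, 12, 16, 22, 41]
t=9: [11, 33, 42, 46, 11]
t=10: [29, 21, 11, 19, 29]
t=11: [36, 52, 36, 52, 36]
t=12: [15, 31, 15, 31, 15]
t=13: [42, 30, 42, 30, 42]
t=14: [9, 25, 9, 25, 9]
t=15: [29, 41, 29, 41, 29]
t=16: [29, 8, 29, 8, 29]
t=17: [31, 25, 31, 25, 31]
t=18: [29, 41, 29, 41, 29]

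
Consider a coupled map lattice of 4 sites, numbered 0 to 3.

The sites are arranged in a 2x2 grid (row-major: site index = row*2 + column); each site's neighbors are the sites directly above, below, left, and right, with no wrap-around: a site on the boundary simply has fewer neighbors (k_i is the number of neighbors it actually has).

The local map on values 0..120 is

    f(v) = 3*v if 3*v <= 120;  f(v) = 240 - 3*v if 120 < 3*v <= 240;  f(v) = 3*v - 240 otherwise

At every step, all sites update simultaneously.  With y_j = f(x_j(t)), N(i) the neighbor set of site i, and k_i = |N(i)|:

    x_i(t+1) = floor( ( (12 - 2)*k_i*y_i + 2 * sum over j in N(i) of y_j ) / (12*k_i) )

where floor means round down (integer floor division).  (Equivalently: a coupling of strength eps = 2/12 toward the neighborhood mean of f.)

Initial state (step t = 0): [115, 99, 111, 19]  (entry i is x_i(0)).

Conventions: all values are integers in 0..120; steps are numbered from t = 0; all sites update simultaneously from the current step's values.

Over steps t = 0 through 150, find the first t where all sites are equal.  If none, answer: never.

Answer: never
Key observation: The state at step 15 reappears at step 19 — the system is in a cycle of period 4 from step 15 on.  No step 0..19 is synchronized, and the cycle repeats forever, so no step up to 150 (or ever) has all sites equal.

Derivation:
t=0: [115, 99, 111, 19]  (not all equal)
t=1: [100, 61, 91, 60]  (not all equal)
t=2: [57, 57, 37, 57]  (not all equal)
t=3: [72, 69, 104, 72]  (not all equal)
t=4: [28, 31, 64, 28]  (not all equal)
t=5: [81, 91, 54, 81]  (not all equal)
t=6: [11, 28, 65, 11]  (not all equal)
t=7: [38, 75, 43, 38]  (not all equal)
t=8: [105, 31, 111, 105]  (not all equal)
t=9: [78, 90, 90, 78]  (not all equal)
t=10: [10, 26, 26, 10]  (not all equal)
t=11: [38, 70, 70, 38]  (not all equal)
t=12: [100, 44, 44, 100]  (not all equal)
t=13: [68, 100, 100, 68]  (not all equal)
t=14: [40, 56, 56, 40]  (not all equal)
t=15: [112, 80, 80, 112]  (not all equal)
t=16: [80, 16, 16, 80]  (not all equal)
t=17: [8, 40, 40, 8]  (not all equal)
t=18: [40, 104, 104, 40]  (not all equal)
t=19: [112, 80, 80, 112]  (not all equal)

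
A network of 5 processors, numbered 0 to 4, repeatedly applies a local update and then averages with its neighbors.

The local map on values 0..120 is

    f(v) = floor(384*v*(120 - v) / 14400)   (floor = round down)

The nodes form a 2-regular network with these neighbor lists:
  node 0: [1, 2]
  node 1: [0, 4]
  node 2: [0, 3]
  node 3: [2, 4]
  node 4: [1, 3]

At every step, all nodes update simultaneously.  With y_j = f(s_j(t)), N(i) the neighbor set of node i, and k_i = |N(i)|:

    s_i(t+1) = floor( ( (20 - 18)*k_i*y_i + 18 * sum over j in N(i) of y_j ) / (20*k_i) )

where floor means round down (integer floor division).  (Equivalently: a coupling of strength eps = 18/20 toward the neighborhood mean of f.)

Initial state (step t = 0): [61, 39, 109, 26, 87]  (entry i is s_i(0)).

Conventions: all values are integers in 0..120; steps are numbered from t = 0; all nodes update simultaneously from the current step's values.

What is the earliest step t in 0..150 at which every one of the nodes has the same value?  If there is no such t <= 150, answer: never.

Answer: 7
Key observation: Synchronization is absorbing here: once all nodes are equal they stay equal, and step 7 is the first all-equal step.

Derivation:
t=0: [61, 39, 109, 26, 87]  (not all equal)
t=1: [61, 85, 75, 54, 74]  (not all equal)
t=2: [85, 91, 94, 90, 87]  (not all equal)
t=3: [68, 76, 74, 70, 71]  (not all equal)
t=4: [89, 92, 93, 91, 91]  (not all equal)
t=5: [67, 71, 70, 68, 69]  (not all equal)
t=6: [92, 93, 93, 93, 93]  (not all equal)
t=7: [66, 66, 66, 66, 66]  (all equal)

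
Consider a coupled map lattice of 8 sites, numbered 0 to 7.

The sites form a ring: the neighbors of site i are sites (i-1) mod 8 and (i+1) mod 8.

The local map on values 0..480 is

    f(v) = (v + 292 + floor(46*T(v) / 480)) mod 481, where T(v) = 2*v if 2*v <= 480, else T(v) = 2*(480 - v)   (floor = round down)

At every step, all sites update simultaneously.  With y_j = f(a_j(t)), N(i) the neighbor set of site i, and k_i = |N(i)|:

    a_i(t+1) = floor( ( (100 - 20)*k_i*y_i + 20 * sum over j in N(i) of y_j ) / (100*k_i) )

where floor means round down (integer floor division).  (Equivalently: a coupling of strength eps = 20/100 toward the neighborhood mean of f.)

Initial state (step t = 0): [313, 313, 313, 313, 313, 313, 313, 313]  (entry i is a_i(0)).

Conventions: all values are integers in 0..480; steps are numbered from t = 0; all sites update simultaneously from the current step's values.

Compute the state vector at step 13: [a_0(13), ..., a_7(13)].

Answer: [97, 97, 97, 97, 97, 97, 97, 97]

Derivation:
t=0: [313, 313, 313, 313, 313, 313, 313, 313]
t=1: [156, 156, 156, 156, 156, 156, 156, 156]
t=2: [477, 477, 477, 477, 477, 477, 477, 477]
t=3: [288, 288, 288, 288, 288, 288, 288, 288]
t=4: [135, 135, 135, 135, 135, 135, 135, 135]
t=5: [452, 452, 452, 452, 452, 452, 452, 452]
t=6: [268, 268, 268, 268, 268, 268, 268, 268]
t=7: [119, 119, 119, 119, 119, 119, 119, 119]
t=8: [433, 433, 433, 433, 433, 433, 433, 433]
t=9: [253, 253, 253, 253, 253, 253, 253, 253]
t=10: [107, 107, 107, 107, 107, 107, 107, 107]
t=11: [419, 419, 419, 419, 419, 419, 419, 419]
t=12: [241, 241, 241, 241, 241, 241, 241, 241]
t=13: [97, 97, 97, 97, 97, 97, 97, 97]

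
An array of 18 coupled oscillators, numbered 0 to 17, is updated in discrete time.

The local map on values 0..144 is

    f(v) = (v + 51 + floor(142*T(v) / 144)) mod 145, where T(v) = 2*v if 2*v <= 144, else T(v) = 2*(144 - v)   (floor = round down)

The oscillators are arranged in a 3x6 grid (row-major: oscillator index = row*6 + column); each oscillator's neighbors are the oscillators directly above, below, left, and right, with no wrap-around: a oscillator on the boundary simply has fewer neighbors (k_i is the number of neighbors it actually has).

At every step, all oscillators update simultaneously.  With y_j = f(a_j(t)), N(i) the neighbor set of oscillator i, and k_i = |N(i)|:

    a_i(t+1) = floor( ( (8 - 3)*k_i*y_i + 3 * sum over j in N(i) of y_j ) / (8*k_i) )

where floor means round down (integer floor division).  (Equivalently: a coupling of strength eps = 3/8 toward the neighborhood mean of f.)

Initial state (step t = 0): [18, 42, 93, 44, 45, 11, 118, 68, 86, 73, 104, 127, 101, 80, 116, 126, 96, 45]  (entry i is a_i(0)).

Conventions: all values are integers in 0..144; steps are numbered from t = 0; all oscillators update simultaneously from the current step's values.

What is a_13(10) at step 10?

Answer: a_13(10) = 96

Derivation:
t=0: [18, 42, 93, 44, 45, 11, 118, 68, 86, 73, 104, 127, 101, 80, 116, 126, 96, 45]
t=1: [84, 57, 83, 54, 50, 71, 84, 97, 104, 102, 85, 67, 91, 104, 83, 78, 84, 54]
t=2: [101, 85, 96, 72, 70, 102, 105, 93, 92, 91, 100, 101, 99, 93, 104, 109, 103, 81]
t=3: [93, 102, 100, 113, 109, 94, 89, 98, 98, 100, 94, 93, 93, 96, 90, 87, 91, 103]
t=4: [98, 91, 90, 83, 87, 95, 100, 94, 94, 92, 96, 97, 99, 96, 100, 102, 99, 93]
t=5: [94, 99, 102, 106, 103, 98, 93, 97, 98, 99, 96, 95, 93, 95, 93, 91, 93, 97]
t=6: [97, 93, 90, 87, 90, 93, 98, 95, 94, 93, 95, 96, 98, 97, 98, 99, 98, 96]
t=7: [95, 98, 101, 103, 101, 99, 94, 96, 98, 98, 97, 96, 94, 95, 94, 94, 94, 95]
t=8: [96, 94, 91, 90, 91, 93, 97, 95, 94, 94, 94, 95, 97, 97, 97, 97, 97, 97]
t=9: [96, 98, 100, 101, 100, 99, 95, 96, 97, 98, 97, 97, 95, 95, 95, 95, 95, 95]
t=10: [95, 94, 92, 91, 92, 93, 96, 95, 94, 94, 94, 95, 97, 96, 96, 96, 96, 96]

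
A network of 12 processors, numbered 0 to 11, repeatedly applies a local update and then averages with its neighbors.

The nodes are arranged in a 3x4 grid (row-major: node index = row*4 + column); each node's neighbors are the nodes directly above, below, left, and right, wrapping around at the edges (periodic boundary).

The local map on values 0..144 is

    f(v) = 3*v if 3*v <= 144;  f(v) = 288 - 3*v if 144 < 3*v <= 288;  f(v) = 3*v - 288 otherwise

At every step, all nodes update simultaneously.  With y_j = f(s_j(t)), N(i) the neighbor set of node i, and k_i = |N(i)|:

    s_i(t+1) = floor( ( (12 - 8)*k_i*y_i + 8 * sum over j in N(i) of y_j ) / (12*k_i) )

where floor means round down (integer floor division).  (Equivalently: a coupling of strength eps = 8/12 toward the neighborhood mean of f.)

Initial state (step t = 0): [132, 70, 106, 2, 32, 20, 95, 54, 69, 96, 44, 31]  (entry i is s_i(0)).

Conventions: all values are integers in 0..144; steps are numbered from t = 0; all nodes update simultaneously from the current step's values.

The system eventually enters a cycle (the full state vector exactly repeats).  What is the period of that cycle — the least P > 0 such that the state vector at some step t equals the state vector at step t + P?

Answer: 8
Key observation: The state at step 35, [24, 30, 24, 30, 24, 30, 24, 30, 24, 30, 24, 30], reappears at step 43 — and no state repeats earlier — so the cycle the system enters has period 8.

Derivation:
t=0: [132, 70, 106, 2, 32, 20, 95, 54, 69, 96, 44, 31]
t=1: [79, 59, 46, 61, 94, 49, 59, 75, 76, 58, 65, 88]
t=2: [64, 111, 116, 81, 54, 104, 109, 62, 52, 105, 95, 61]
t=3: [90, 49, 42, 75, 101, 47, 44, 86, 103, 43, 39, 82]
t=4: [46, 116, 117, 57, 40, 116, 113, 52, 41, 113, 110, 52]
t=5: [116, 72, 66, 116, 115, 67, 66, 114, 114, 64, 63, 113]
t=6: [60, 79, 83, 62, 61, 81, 85, 61, 62, 84, 87, 61]
t=7: [96, 55, 48, 93, 95, 52, 47, 92, 93, 49, 44, 91]
t=8: [24, 110, 115, 31, 26, 112, 117, 32, 29, 113, 117, 32]
t=9: [74, 52, 62, 84, 76, 55, 65, 87, 78, 57, 65, 88]
t=10: [69, 112, 93, 48, 65, 108, 88, 44, 62, 106, 87, 43]
t=11: [91, 42, 43, 106, 89, 44, 42, 109, 89, 45, 41, 110]
t=12: [38, 110, 110, 47, 41, 112, 112, 49, 42, 112, 113, 49]
t=13: [110, 56, 61, 120, 112, 59, 63, 122, 113, 60, 63, 123]
t=14: [62, 101, 100, 75, 63, 99, 98, 76, 63, 99, 98, 77]
t=15: [80, 27, 19, 59, 78, 24, 16, 57, 77, 24, 16, 57]
t=16: [66, 68, 67, 93, 67, 66, 65, 94, 67, 67, 65, 94]
t=17: [74, 87, 75, 34, 74, 88, 77, 34, 74, 88, 76, 34]
t=18: [65, 38, 62, 89, 65, 37, 60, 88, 65, 37, 61, 89]
t=19: [84, 107, 92, 47, 84, 108, 93, 48, 84, 107, 92, 47]
t=20: [53, 30, 36, 102, 54, 30, 37, 102, 53, 30, 36, 102]
t=21: [103, 99, 90, 51, 103, 99, 91, 51, 103, 99, 90, 51]
t=22: [38, 12, 35, 96, 38, 12, 35, 96, 38, 12, 35, 96]
t=23: [82, 60, 76, 36, 82, 60, 76, 36, 82, 60, 76, 36]
t=24: [64, 89, 76, 89, 64, 89, 76, 89, 64, 89, 76, 89]
t=25: [71, 40, 47, 40, 71, 40, 47, 40, 71, 40, 47, 40]
t=26: [90, 116, 134, 116, 90, 116, 134, 116, 90, 116, 134, 116]
t=27: [32, 62, 96, 62, 32, 62, 96, 62, 32, 62, 96, 62]
t=28: [98, 84, 34, 84, 98, 84, 34, 84, 98, 84, 34, 84]
t=29: [16, 42, 80, 42, 16, 42, 80, 42, 16, 42, 80, 42]
t=30: [74, 100, 74, 100, 74, 100, 74, 100, 74, 100, 74, 100]
t=31: [48, 30, 48, 30, 48, 30, 48, 30, 48, 30, 48, 30]
t=32: [126, 108, 126, 108, 126, 108, 126, 108, 126, 108, 126, 108]
t=33: [72, 54, 72, 54, 72, 54, 72, 54, 72, 54, 72, 54]
t=34: [90, 108, 90, 108, 90, 108, 90, 108, 90, 108, 90, 108]
t=35: [24, 30, 24, 30, 24, 30, 24, 30, 24, 30, 24, 30]
t=36: [78, 84, 78, 84, 78, 84, 78, 84, 78, 84, 78, 84]
t=37: [48, 42, 48, 42, 48, 42, 48, 42, 48, 42, 48, 42]
t=38: [138, 132, 138, 132, 138, 132, 138, 132, 138, 132, 138, 132]
t=39: [120, 114, 120, 114, 120, 114, 120, 114, 120, 114, 120, 114]
t=40: [66, 60, 66, 60, 66, 60, 66, 60, 66, 60, 66, 60]
t=41: [96, 102, 96, 102, 96, 102, 96, 102, 96, 102, 96, 102]
t=42: [6, 12, 6, 12, 6, 12, 6, 12, 6, 12, 6, 12]
t=43: [24, 30, 24, 30, 24, 30, 24, 30, 24, 30, 24, 30]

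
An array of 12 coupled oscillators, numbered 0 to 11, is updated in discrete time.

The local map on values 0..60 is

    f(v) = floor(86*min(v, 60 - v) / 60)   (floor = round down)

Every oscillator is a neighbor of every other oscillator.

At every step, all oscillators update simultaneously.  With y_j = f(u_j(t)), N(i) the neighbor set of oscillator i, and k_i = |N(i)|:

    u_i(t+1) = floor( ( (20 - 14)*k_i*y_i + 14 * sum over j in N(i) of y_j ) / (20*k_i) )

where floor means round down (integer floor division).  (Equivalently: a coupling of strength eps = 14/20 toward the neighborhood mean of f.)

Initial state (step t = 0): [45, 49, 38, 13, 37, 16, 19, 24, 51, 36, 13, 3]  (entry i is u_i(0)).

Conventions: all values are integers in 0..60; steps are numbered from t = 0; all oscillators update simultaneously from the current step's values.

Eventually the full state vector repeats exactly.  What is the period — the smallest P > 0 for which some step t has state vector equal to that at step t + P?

Answer: 4
Key observation: The state at step 3, [41, 41, 41, 41, 41, 41, 41, 41, 41, 41, 41, 41], reappears at step 7 — and no state repeats earlier — so the cycle the system enters has period 4.

Derivation:
t=0: [45, 49, 38, 13, 37, 16, 19, 24, 51, 36, 13, 3]
t=1: [22, 20, 24, 21, 24, 22, 23, 25, 19, 25, 21, 18]
t=2: [31, 30, 31, 30, 31, 31, 31, 31, 30, 31, 30, 29]
t=3: [41, 41, 41, 41, 41, 41, 41, 41, 41, 41, 41, 41]
t=4: [27, 27, 27, 27, 27, 27, 27, 27, 27, 27, 27, 27]
t=5: [38, 38, 38, 38, 38, 38, 38, 38, 38, 38, 38, 38]
t=6: [31, 31, 31, 31, 31, 31, 31, 31, 31, 31, 31, 31]
t=7: [41, 41, 41, 41, 41, 41, 41, 41, 41, 41, 41, 41]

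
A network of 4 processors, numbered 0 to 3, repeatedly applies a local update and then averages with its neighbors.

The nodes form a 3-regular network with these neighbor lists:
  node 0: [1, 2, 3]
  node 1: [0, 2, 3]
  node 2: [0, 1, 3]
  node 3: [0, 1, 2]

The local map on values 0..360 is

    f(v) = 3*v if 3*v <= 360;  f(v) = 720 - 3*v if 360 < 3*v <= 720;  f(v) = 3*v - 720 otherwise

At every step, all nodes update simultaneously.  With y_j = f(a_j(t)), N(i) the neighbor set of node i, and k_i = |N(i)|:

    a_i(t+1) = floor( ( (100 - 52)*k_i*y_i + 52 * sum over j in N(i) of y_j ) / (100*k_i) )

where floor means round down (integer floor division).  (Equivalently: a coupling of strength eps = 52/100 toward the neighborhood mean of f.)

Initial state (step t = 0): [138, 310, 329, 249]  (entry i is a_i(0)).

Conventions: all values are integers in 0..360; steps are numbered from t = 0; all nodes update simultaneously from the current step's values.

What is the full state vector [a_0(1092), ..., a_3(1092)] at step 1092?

Answer: [112, 103, 110, 108]
Key observation: The state at step 30, [256, 247, 254, 252], reappears at step 34: the system is in a cycle of period 4 from step 30 on.  Therefore the state at step 1092 equals the state at step 30 + ((1092 - 30) mod 4) = 32, which is [112, 103, 110, 108].

Derivation:
t=0: [138, 310, 329, 249]
t=1: [234, 204, 222, 148]
t=2: [84, 112, 95, 163]
t=3: [268, 294, 278, 262]
t=4: [99, 123, 108, 94]
t=5: [308, 325, 316, 303]
t=6: [214, 230, 221, 209]
t=7: [68, 53, 62, 73]
t=8: [195, 181, 190, 200]
t=9: [142, 155, 146, 137]
t=10: [287, 275, 284, 292]
t=11: [135, 124, 133, 140]
t=12: [319, 329, 321, 314]
t=13: [240, 249, 242, 236]
t=14: [7, 16, 9, 11]
t=15: [28, 37, 30, 32]
t=16: [91, 100, 93, 95]
t=17: [280, 289, 282, 284]
t=18: [127, 136, 129, 131]
t=19: [331, 322, 329, 327]
t=20: [265, 256, 263, 261]
t=21: [67, 58, 65, 63]
t=22: [193, 184, 191, 189]
t=23: [148, 157, 150, 152]
t=24: [268, 259, 266, 264]
t=25: [76, 67, 74, 72]
t=26: [220, 211, 218, 216]
t=27: [67, 76, 69, 71]
t=28: [208, 217, 210, 212]
t=29: [88, 79, 86, 84]
t=30: [256, 247, 254, 252]
t=31: [40, 31, 38, 36]
t=32: [112, 103, 110, 108]
t=33: [328, 319, 326, 324]
t=34: [256, 247, 254, 252]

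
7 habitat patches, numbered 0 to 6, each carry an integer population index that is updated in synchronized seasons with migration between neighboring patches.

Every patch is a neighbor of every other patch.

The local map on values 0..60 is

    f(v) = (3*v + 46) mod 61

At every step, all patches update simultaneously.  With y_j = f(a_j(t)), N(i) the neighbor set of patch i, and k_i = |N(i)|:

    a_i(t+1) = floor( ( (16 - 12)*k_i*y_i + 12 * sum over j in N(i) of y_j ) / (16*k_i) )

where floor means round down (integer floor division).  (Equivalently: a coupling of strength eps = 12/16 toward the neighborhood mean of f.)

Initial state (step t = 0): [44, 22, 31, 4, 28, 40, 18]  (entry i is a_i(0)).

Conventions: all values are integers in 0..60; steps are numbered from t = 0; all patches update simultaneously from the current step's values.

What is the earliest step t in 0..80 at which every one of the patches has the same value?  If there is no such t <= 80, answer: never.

Answer: 4
Key observation: Synchronization is absorbing here: once all patches are equal they stay equal, and step 4 is the first all-equal step.

Derivation:
t=0: [44, 22, 31, 4, 28, 40, 18]  (not all equal)
t=1: [41, 40, 36, 41, 35, 39, 39]  (not all equal)
t=2: [41, 40, 39, 41, 38, 40, 40]  (not all equal)
t=3: [44, 43, 43, 44, 42, 43, 43]  (not all equal)
t=4: [53, 53, 53, 53, 53, 53, 53]  (all equal)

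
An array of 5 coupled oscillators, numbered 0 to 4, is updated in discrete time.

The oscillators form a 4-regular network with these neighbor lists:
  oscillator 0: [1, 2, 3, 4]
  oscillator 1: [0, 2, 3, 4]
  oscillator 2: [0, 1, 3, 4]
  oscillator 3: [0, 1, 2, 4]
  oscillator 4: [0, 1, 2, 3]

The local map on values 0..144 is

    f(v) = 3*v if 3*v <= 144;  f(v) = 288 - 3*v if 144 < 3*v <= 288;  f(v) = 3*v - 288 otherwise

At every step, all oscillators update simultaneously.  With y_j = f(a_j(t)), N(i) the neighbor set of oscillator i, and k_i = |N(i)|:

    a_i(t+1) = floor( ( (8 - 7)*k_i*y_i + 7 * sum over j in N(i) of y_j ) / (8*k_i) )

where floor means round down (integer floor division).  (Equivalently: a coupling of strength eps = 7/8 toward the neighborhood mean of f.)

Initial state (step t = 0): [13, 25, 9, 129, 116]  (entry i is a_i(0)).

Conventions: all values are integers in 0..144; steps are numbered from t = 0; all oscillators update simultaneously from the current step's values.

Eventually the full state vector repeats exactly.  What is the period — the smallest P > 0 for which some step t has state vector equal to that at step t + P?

Simulating step by step:
t=0: [13, 25, 9, 129, 116]
t=1: [61, 58, 63, 56, 60]
t=2: [109, 108, 110, 108, 109]
t=3: [38, 38, 38, 38, 38]
t=4: [114, 114, 114, 114, 114]
t=5: [54, 54, 54, 54, 54]
t=6: [126, 126, 126, 126, 126]
t=7: [90, 90, 90, 90, 90]
t=8: [18, 18, 18, 18, 18]
t=9: [54, 54, 54, 54, 54]

Answer: 4
Key observation: The state at step 5, [54, 54, 54, 54, 54], reappears at step 9 — and no state repeats earlier — so the cycle the system enters has period 4.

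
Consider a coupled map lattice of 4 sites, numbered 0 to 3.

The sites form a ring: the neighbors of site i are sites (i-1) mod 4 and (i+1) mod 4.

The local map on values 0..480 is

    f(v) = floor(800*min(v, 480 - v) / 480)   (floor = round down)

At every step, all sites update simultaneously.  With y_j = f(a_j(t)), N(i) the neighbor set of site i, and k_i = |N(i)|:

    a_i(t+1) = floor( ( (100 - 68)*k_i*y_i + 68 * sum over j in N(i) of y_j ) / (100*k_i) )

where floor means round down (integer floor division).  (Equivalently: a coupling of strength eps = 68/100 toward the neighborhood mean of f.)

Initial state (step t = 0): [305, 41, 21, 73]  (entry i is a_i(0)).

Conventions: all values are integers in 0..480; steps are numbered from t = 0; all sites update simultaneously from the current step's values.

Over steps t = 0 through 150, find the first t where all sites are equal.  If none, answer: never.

Answer: 8
Key observation: Synchronization is absorbing here: once all sites are equal they stay equal, and step 8 is the first all-equal step.

Derivation:
t=0: [305, 41, 21, 73]  (not all equal)
t=1: [157, 132, 75, 149]  (not all equal)
t=2: [242, 201, 199, 210]  (not all equal)
t=3: [359, 354, 338, 359]  (not all equal)
t=4: [204, 215, 215, 212]  (not all equal)
t=5: [350, 351, 356, 350]  (not all equal)
t=6: [215, 212, 212, 212]  (not all equal)
t=7: [354, 354, 353, 354]  (not all equal)
t=8: [210, 210, 210, 210]  (all equal)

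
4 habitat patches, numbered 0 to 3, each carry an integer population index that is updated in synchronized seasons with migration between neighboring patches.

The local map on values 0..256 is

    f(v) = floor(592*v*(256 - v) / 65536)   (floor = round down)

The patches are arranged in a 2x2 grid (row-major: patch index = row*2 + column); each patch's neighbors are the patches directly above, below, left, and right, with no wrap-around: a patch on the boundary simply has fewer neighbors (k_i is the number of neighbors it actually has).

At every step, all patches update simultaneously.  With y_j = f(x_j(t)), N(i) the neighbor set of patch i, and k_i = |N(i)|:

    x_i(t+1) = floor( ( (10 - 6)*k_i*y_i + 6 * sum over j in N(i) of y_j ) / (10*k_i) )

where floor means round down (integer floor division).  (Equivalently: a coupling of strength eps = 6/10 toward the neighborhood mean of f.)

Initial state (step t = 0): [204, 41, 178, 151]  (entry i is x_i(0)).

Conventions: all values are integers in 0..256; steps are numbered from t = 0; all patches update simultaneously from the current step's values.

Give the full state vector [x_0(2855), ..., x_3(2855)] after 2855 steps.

Simulating step by step:
t=0: [204, 41, 178, 151]
t=1: [99, 103, 121, 118]
t=2: [142, 142, 144, 145]
t=3: [145, 145, 145, 145]
t=4: [145, 145, 145, 145]

Answer: [145, 145, 145, 145]
Key observation: The state at step 3, [145, 145, 145, 145], reappears at step 4: the system is in a cycle of period 1 from step 3 on.  Therefore the state at step 2855 equals the state at step 3 + ((2855 - 3) mod 1) = 3, which is [145, 145, 145, 145].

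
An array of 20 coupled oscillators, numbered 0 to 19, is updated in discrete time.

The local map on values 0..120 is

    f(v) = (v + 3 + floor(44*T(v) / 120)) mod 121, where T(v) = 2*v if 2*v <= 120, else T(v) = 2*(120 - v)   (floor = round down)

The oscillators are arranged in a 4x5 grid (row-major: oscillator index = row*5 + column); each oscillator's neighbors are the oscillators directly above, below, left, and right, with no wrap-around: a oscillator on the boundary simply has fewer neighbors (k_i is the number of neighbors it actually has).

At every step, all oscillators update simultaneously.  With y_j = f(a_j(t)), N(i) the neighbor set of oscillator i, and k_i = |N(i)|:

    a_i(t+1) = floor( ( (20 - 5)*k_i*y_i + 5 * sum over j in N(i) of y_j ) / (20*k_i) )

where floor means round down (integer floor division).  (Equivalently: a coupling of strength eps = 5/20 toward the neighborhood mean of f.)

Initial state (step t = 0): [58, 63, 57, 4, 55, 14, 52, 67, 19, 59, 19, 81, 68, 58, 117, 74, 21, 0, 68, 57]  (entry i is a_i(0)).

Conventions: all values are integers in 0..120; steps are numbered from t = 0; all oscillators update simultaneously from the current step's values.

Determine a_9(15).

Answer: a_9(15) = 19

Derivation:
t=0: [58, 63, 57, 4, 55, 14, 52, 67, 19, 59, 19, 81, 68, 58, 117, 74, 21, 0, 68, 57]
t=1: [94, 105, 94, 26, 87, 39, 91, 102, 46, 89, 47, 101, 102, 93, 26, 91, 48, 23, 99, 89]
t=2: [110, 118, 110, 62, 105, 78, 112, 115, 86, 105, 88, 112, 113, 109, 64, 107, 87, 58, 110, 106]
t=3: [104, 30, 99, 109, 117, 112, 104, 22, 106, 117, 114, 111, 21, 111, 110, 117, 114, 96, 118, 117]
t=4: [110, 70, 105, 109, 15, 109, 109, 55, 106, 20, 20, 99, 54, 107, 100, 0, 19, 90, 20, 15]
t=5: [118, 111, 116, 112, 41, 113, 117, 101, 112, 49, 47, 105, 100, 112, 103, 11, 45, 100, 49, 41]
t=6: [15, 90, 29, 106, 81, 7, 23, 102, 117, 91, 74, 106, 117, 117, 111, 37, 82, 111, 91, 81]
t=7: [38, 96, 69, 103, 113, 26, 54, 94, 22, 105, 99, 105, 23, 15, 109, 78, 109, 109, 105, 113]
t=8: [71, 109, 110, 101, 29, 59, 96, 105, 54, 102, 110, 112, 55, 41, 102, 112, 119, 113, 101, 29]
t=9: [109, 118, 119, 110, 69, 107, 116, 116, 98, 110, 118, 110, 93, 82, 108, 105, 20, 18, 98, 69]
t=10: [105, 10, 10, 108, 111, 99, 15, 14, 109, 118, 30, 99, 102, 113, 117, 94, 50, 47, 109, 111]
t=11: [106, 29, 28, 110, 105, 104, 39, 38, 99, 20, 70, 105, 102, 22, 10, 105, 93, 90, 107, 105]
t=12: [110, 59, 58, 113, 108, 113, 74, 73, 104, 49, 111, 115, 109, 54, 31, 117, 115, 115, 112, 106]
t=13: [103, 106, 95, 28, 100, 29, 95, 110, 106, 89, 90, 21, 102, 97, 67, 15, 0, 20, 107, 111]
t=14: [110, 118, 111, 67, 108, 68, 107, 119, 114, 114, 96, 51, 108, 116, 110, 36, 11, 47, 112, 118]
t=15: [103, 30, 99, 100, 102, 111, 101, 23, 6, 19, 109, 91, 100, 22, 90, 66, 36, 84, 97, 30]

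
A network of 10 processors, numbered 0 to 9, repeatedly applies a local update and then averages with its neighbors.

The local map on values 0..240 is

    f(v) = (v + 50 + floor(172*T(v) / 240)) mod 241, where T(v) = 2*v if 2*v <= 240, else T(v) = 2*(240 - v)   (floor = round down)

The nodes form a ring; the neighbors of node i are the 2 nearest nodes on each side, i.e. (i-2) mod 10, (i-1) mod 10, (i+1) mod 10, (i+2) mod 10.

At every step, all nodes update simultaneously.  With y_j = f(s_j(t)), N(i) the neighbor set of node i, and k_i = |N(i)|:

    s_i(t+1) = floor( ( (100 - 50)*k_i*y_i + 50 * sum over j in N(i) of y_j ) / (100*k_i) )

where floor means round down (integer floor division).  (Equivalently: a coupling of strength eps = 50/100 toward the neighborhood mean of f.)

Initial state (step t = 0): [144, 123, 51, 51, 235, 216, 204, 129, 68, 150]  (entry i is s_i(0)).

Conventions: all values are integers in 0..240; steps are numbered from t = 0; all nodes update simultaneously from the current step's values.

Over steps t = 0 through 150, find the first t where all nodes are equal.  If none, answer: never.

Simulating step by step:
t=0: [144, 123, 51, 51, 235, 216, 204, 129, 68, 150]  (not all equal)
t=1: [117, 115, 138, 134, 84, 77, 84, 101, 149, 106]  (not all equal)
t=2: [88, 87, 82, 100, 61, 140, 55, 77, 72, 73]  (not all equal)
t=3: [71, 48, 40, 65, 140, 129, 185, 209, 196, 176]  (not all equal)
t=4: [168, 164, 159, 166, 111, 102, 75, 70, 88, 102]  (not all equal)
t=5: [70, 78, 82, 78, 96, 105, 163, 156, 85, 79]  (not all equal)
t=6: [142, 178, 96, 163, 70, 88, 66, 62, 56, 70]  (not all equal)
t=7: [110, 91, 79, 86, 154, 100, 183, 179, 183, 179]  (not all equal)
t=8: [60, 36, 26, 30, 61, 57, 72, 71, 73, 69]  (not all equal)
t=9: [184, 149, 138, 141, 180, 190, 216, 218, 221, 206]  (not all equal)
t=10: [74, 84, 87, 86, 76, 70, 62, 60, 60, 66]  (not all equal)
t=11: [169, 66, 71, 69, 174, 191, 205, 201, 202, 184]  (not all equal)
t=12: [110, 178, 183, 180, 110, 87, 66, 66, 67, 88]  (not all equal)
t=13: [86, 68, 74, 68, 85, 81, 169, 163, 171, 83]  (not all equal)
t=14: [75, 166, 172, 165, 73, 51, 62, 62, 62, 54]  (not all equal)
t=15: [183, 112, 116, 110, 180, 175, 200, 194, 201, 179]  (not all equal)
t=16: [75, 79, 83, 78, 76, 74, 68, 69, 67, 73]  (not all equal)
t=17: [172, 89, 93, 178, 203, 228, 219, 219, 217, 196]  (not all equal)
t=18: [62, 44, 47, 59, 60, 59, 58, 58, 61, 61]  (not all equal)
t=19: [189, 172, 175, 185, 190, 192, 192, 193, 196, 192]  (not all equal)
t=20: [72, 75, 74, 72, 70, 69, 69, 68, 68, 70]  (not all equal)
t=21: [224, 228, 227, 224, 221, 218, 216, 216, 217, 220]  (not all equal)
t=22: [55, 54, 54, 55, 56, 57, 58, 58, 57, 56]  (not all equal)
t=23: [183, 182, 182, 183, 185, 187, 189, 189, 187, 185]  (not all equal)
t=24: [72, 73, 73, 72, 72, 71, 71, 71, 71, 72]  (not all equal)
t=25: [225, 226, 226, 225, 224, 222, 222, 222, 222, 224]  (not all equal)
t=26: [55, 55, 55, 55, 55, 55, 55, 55, 55, 55]  (all equal)

Answer: 26
Key observation: Synchronization is absorbing here: once all nodes are equal they stay equal, and step 26 is the first all-equal step.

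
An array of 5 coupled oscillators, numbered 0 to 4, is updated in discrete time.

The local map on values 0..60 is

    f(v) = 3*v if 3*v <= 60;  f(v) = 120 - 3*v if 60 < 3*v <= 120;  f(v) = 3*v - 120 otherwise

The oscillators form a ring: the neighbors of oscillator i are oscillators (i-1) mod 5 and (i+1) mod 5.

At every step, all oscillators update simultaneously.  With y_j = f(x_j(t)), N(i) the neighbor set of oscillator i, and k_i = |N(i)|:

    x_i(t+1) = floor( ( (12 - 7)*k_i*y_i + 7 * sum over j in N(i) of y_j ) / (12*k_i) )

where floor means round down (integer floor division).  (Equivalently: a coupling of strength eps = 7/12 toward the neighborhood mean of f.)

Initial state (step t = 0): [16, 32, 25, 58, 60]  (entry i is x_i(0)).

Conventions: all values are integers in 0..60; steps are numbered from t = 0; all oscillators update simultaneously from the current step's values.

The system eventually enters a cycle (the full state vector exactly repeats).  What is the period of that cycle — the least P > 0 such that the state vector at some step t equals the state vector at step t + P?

Answer: 24
Key observation: The state at step 27, [19, 19, 12, 6, 12], reappears at step 51 — and no state repeats earlier — so the cycle the system enters has period 24.

Derivation:
t=0: [16, 32, 25, 58, 60]
t=1: [44, 37, 41, 53, 54]
t=2: [19, 8, 15, 29, 32]
t=3: [37, 39, 35, 33, 36]
t=4: [8, 8, 13, 16, 13]
t=5: [28, 28, 37, 42, 37]
t=6: [28, 28, 16, 7, 16]
t=7: [39, 39, 36, 36, 36]
t=8: [5, 5, 9, 12, 9]
t=9: [18, 18, 26, 30, 26]
t=10: [50, 50, 42, 37, 42]
t=11: [23, 23, 13, 7, 13]
t=12: [47, 47, 37, 31, 37]
t=13: [17, 17, 17, 16, 17]
t=14: [51, 51, 50, 49, 50]
t=15: [32, 32, 30, 28, 30]
t=16: [25, 25, 30, 32, 30]
t=17: [40, 40, 32, 27, 32]
t=18: [7, 7, 21, 30, 21]
t=19: [31, 31, 38, 45, 38]
t=20: [20, 20, 14, 9, 14]
t=21: [54, 54, 42, 35, 42]
t=22: [31, 31, 19, 9, 19]
t=23: [35, 35, 39, 44, 39]
t=24: [11, 11, 9, 6, 9]
t=25: [31, 31, 26, 23, 26]
t=26: [31, 31, 40, 45, 40]
t=27: [19, 19, 12, 6, 12]
t=28: [50, 50, 36, 28, 36]
t=29: [24, 24, 24, 22, 24]
t=30: [48, 48, 49, 50, 49]
t=31: [24, 24, 27, 28, 27]
t=32: [45, 45, 40, 37, 40]
t=33: [10, 10, 7, 3, 7]
t=34: [27, 27, 20, 16, 20]
t=35: [45, 45, 50, 55, 50]
t=36: [19, 19, 30, 36, 30]
t=37: [49, 49, 32, 22, 32]
t=38: [26, 26, 33, 36, 33]
t=39: [35, 35, 24, 17, 24]
t=40: [24, 24, 39, 49, 39]
t=41: [34, 34, 23, 13, 23]
t=42: [27, 27, 37, 46, 37]
t=43: [30, 30, 20, 12, 20]
t=44: [38, 38, 44, 50, 44]
t=45: [7, 7, 15, 19, 15]
t=46: [28, 28, 41, 50, 41]
t=47: [26, 26, 20, 14, 20]
t=48: [47, 47, 49, 52, 49]
t=49: [22, 22, 27, 30, 27]
t=50: [49, 49, 40, 35, 40]
t=51: [19, 19, 12, 6, 12]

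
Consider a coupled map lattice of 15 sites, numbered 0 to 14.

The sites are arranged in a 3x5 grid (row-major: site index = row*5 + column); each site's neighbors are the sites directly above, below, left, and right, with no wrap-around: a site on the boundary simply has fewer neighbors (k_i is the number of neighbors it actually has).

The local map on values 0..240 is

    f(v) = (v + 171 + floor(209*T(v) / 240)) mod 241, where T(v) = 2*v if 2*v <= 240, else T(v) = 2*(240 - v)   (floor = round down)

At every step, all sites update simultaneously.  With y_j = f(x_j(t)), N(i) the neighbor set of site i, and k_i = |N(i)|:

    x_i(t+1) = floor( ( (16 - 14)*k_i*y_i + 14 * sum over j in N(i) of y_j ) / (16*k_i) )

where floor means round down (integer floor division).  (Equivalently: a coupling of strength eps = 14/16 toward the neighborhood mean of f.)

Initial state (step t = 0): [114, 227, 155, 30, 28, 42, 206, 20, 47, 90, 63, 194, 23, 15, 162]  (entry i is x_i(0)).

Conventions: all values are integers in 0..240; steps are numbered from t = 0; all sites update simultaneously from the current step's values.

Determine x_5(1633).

Answer: x_5(1633) = 198
Key observation: The state at step 13, [198, 198, 198, 198, 198, 198, 198, 198, 198, 198, 198, 198, 198, 198, 198], reappears at step 15: the system is in a cycle of period 2 from step 13 on.  Therefore the state at step 1633 equals the state at step 13 + ((1633 - 13) mod 2) = 13, which is [198, 198, 198, 198, 198, 198, 198, 198, 198, 198, 198, 198, 198, 198, 198].

Derivation:
t=0: [114, 227, 155, 30, 28, 42, 206, 20, 47, 90, 63, 194, 23, 15, 162]
t=1: [98, 147, 150, 88, 83, 92, 167, 185, 143, 106, 121, 180, 216, 177, 198]
t=2: [208, 221, 210, 136, 190, 150, 212, 167, 178, 131, 175, 151, 210, 140, 215]
t=3: [207, 190, 144, 179, 32, 204, 216, 200, 79, 179, 233, 204, 159, 173, 28]
t=4: [200, 137, 181, 74, 190, 186, 197, 148, 203, 76, 193, 197, 207, 138, 190]
t=5: [118, 179, 136, 196, 144, 202, 168, 205, 136, 195, 205, 199, 153, 174, 88]
t=6: [182, 97, 179, 28, 177, 150, 204, 126, 179, 77, 198, 215, 208, 147, 205]
t=7: [215, 206, 89, 189, 91, 207, 162, 180, 113, 200, 210, 195, 152, 205, 190]
t=8: [193, 196, 201, 198, 200, 201, 204, 218, 208, 207, 197, 216, 207, 223, 198]
t=9: [200, 199, 196, 197, 197, 200, 193, 194, 191, 197, 193, 195, 186, 194, 189]
t=10: [199, 201, 201, 202, 201, 201, 201, 205, 202, 204, 201, 205, 204, 207, 203]
t=11: [198, 198, 197, 198, 197, 198, 196, 197, 196, 197, 196, 197, 194, 196, 195]
t=12: [201, 201, 201, 201, 201, 201, 201, 202, 201, 201, 201, 202, 201, 202, 201]
t=13: [198, 198, 198, 198, 198, 198, 198, 198, 198, 198, 198, 198, 198, 198, 198]
t=14: [201, 201, 201, 201, 201, 201, 201, 201, 201, 201, 201, 201, 201, 201, 201]
t=15: [198, 198, 198, 198, 198, 198, 198, 198, 198, 198, 198, 198, 198, 198, 198]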